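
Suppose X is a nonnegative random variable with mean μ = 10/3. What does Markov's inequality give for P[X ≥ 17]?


μ = E[X] = 10/3, a = 17.
Markov: P[X ≥ 17] ≤ μ/a = (10/3)/17 = 10/51.
Numerically: ≈ 0.1961.
(Since a = 17 > μ = 3.3333, the bound 10/51 is < 1 and informative.)

P[X ≥ 17] ≤ 10/51 ≈ 0.1961.


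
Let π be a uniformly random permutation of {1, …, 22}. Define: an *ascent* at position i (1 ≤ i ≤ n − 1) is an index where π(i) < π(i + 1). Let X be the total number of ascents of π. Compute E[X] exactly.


Write X = Σ X_I over i = 1, …, 21, with X_I the indicator of one ascent.
There are 21 indicators.
For each fixed i, the pair (π(i), π(i+1)) is a uniformly random ordered pair of distinct values from {1, …, 22}; by symmetry P[π(i) < π(i+1)] = 1/2.
By linearity: E[X] = 21 · (1/2) = (22 − 1) · (1/2) = 21/2 ≈ 10.500.

E[X] = 21/2 = 10.500.


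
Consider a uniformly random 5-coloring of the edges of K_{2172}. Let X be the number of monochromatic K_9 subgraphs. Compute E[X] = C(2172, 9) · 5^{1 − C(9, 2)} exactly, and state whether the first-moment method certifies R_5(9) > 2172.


E[X] = C(2172, 9) · 5^{1 − 36} = 2915866900084148060642020 · 5^{−35} = 2915866900084148060642020/2910383045673370361328125.
As a reduced fraction: E[X] = 583173380016829612128404/582076609134674072265625 ≈ 1.002.
Is E[X] < 1? NO.
Since E[X] ≥ 1, the first-moment bound is inconclusive at n = 2172; it does NOT by itself certify R_5(9) > 2172.

E[X] = 583173380016829612128404/582076609134674072265625 ≈ 1.002; E[X] ≥ 1; first-moment method inconclusive here.


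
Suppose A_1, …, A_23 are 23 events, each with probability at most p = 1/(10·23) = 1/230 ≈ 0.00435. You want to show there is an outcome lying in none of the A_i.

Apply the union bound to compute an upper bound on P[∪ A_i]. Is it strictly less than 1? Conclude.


Union bound: P[∪_{i=1}^{23} A_i] ≤ Σ_i P[A_i] ≤ 23·p = 23·(1/230) = 1/10.
Numerically: 1/10 ≈ 0.10000.
Is 1/10 < 1? YES.
Since P[∪ A_i] ≤ 1/10 < 1, the complement has P[∩ A_i^c] ≥ 1 − 1/10 = 9/10 > 0, so some outcome avoids every A_i.

23·p = 1/10 ≈ 0.10000; existence CERTIFIED by the union bound.


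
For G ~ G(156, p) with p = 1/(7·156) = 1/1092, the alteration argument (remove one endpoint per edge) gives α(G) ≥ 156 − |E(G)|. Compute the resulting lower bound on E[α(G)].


E[|E(G)|] = C(156, 2)·p = 12090 · (1/1092) = 155/14.
E[α(G)] ≥ n − E[|E(G)|] = 156 − 155/14 = 2029/14.
Numerically: ≈ 144.928571.
(This is only a lower bound; the true E[α(G)] may be larger.)

E[α(G)] ≥ 2029/14 ≈ 144.928571.


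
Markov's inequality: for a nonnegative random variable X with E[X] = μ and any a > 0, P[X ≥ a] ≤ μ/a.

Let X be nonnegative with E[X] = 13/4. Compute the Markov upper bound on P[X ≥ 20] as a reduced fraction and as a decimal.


μ = E[X] = 13/4, a = 20.
Markov: P[X ≥ 20] ≤ μ/a = (13/4)/20 = 13/80.
Numerically: ≈ 0.16250.
(Since a = 20 > μ = 3.25000, the bound 13/80 is < 1 and informative.)

P[X ≥ 20] ≤ 13/80 ≈ 0.16250.


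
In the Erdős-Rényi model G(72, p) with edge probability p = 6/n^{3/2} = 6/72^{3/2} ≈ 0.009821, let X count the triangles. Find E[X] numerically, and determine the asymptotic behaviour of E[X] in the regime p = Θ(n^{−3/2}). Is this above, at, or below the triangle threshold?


Number of potential triangles: C(72, 3) = 59640.
Each occurs with probability p³ ≈ (0.009821)³ ≈ 9.472345e-07.
By linearity: E[X] = C(72, 3)·p³ ≈ 59640 · 9.472345e-07 ≈ 0.0565.
Since α = 3/2 > 1, p = c/n^{3/2} = o(1/n) is below the triangle threshold p ~ 1/n. Asymptotically E[X] ~ (c³/6)·n^{3(1−α)} = (6³/6)·n^{-1.5} → 0, so by Markov's inequality G has no triangles w.h.p.

E[X] ≈ 0.0565; in regime p = Θ(1/n^{3/2}) E[X] tends to 0 (below the triangle threshold p ~ 1/n).


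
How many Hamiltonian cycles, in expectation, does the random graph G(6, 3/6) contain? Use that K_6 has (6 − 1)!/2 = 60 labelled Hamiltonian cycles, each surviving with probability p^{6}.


K_6 has (6 − 1)!/2 = 60 labelled Hamiltonian cycles.
For each such Hamiltonian cycle H, let X_H = 1 if all 6 edges of H are present in G. Then P[X_H = 1] = p^{6} = (1/2)^{6} = 1/64.
By linearity: E[X] = Σ_H E[X_H] = 60 · p^{6} = 60 · 1/64 = 15/16.
Numerically: E[X] ≈ 0.938.

E[X] = 60 · (1/2)^{6} = 15/16 ≈ 0.938.


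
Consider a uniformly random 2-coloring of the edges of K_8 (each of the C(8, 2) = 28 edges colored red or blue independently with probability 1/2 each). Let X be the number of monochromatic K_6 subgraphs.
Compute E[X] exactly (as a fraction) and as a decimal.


Let X = Σ_S X_S over the C(8, 6) = 28 subsets S of size 6, where X_S = 1 if the K_6 on S is monochromatic.
For a fixed S, the K_6 on S has C(6, 2) = 15 edges. P[all 15 edges red] = (1/2)^15, and likewise for blue, so P[monochromatic] = 2·(1/2)^15 = 2^{1 − 15} = 1/16384.
Summing: E[X] = C(8, 6) · 2^{1 − 15} = 28 · 1/16384 = 7/4096.
Numerically: E[X] ≈ 0.00171.

E[X] = C(8,6)·2^(1−C(6,2)) = 7/4096 ≈ 0.00171.


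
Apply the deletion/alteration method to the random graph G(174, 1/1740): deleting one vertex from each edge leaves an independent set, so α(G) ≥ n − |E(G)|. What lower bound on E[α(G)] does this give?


E[|E(G)|] = C(174, 2)·p = 15051 · (1/1740) = 173/20.
E[α(G)] ≥ n − E[|E(G)|] = 174 − 173/20 = 3307/20.
Numerically: ≈ 165.350.
(This is only a lower bound; the true E[α(G)] may be larger.)

E[α(G)] ≥ 3307/20 ≈ 165.350.


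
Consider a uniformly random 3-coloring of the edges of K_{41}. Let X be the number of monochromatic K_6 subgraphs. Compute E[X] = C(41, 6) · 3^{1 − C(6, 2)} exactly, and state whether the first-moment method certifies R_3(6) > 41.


E[X] = C(41, 6) · 3^{1 − 15} = 4496388 · 3^{−14} = 4496388/4782969.
As a reduced fraction: E[X] = 1498796/1594323 ≈ 0.940.
Is E[X] < 1? YES.
Since E[X] < 1, there exists a 3-coloring of K_{41} with no monochromatic K_6; hence R_3(6) > 41.

E[X] = 1498796/1594323 ≈ 0.940; E[X] < 1, so R_3(6) > 41.


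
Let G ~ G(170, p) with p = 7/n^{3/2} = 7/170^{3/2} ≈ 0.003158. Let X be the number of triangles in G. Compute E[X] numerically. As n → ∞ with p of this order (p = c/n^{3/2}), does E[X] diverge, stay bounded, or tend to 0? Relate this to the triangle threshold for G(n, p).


Number of potential triangles: C(170, 3) = 804440.
Each occurs with probability p³ ≈ (0.003158)³ ≈ 3.149735e-08.
By linearity: E[X] = C(170, 3)·p³ ≈ 804440 · 3.149735e-08 ≈ 0.0253.
Since α = 3/2 > 1, p = c/n^{3/2} = o(1/n) is below the triangle threshold p ~ 1/n. Asymptotically E[X] ~ (c³/6)·n^{3(1−α)} = (7³/6)·n^{-1.5} → 0, so by Markov's inequality G has no triangles w.h.p.

E[X] ≈ 0.0253; in regime p = Θ(1/n^{3/2}) E[X] tends to 0 (below the triangle threshold p ~ 1/n).


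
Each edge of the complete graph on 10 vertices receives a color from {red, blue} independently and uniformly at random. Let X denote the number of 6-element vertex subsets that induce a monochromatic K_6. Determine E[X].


Let X = Σ_S X_S over the C(10, 6) = 210 subsets S of size 6, where X_S = 1 if the K_6 on S is monochromatic.
For a fixed S, the K_6 on S has C(6, 2) = 15 edges. P[all 15 edges red] = (1/2)^15, and likewise for blue, so P[monochromatic] = 2·(1/2)^15 = 2^{1 − 15} = 1/16384.
Summing: E[X] = C(10, 6) · 2^{1 − 15} = 210 · 1/16384 = 105/8192.
Numerically: E[X] ≈ 0.013.

E[X] = C(10,6)·2^(1−C(6,2)) = 105/8192 ≈ 0.013.


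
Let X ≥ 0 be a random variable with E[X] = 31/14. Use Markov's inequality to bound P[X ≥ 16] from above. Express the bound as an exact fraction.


μ = E[X] = 31/14, a = 16.
Markov: P[X ≥ 16] ≤ μ/a = (31/14)/16 = 31/224.
Numerically: ≈ 0.1384.
(Since a = 16 > μ = 2.2143, the bound 31/224 is < 1 and informative.)

P[X ≥ 16] ≤ 31/224 ≈ 0.1384.


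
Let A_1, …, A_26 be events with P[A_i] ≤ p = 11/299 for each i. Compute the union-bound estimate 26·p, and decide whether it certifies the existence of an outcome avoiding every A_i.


Union bound: P[∪_{i=1}^{26} A_i] ≤ Σ_i P[A_i] ≤ 26·p = 26·(11/299) = 22/23.
Numerically: 22/23 ≈ 0.9565.
Is 22/23 < 1? YES.
Since P[∪ A_i] ≤ 22/23 < 1, the complement has P[∩ A_i^c] ≥ 1 − 22/23 = 1/23 > 0, so some outcome avoids every A_i.

26·p = 22/23 ≈ 0.9565; existence CERTIFIED by the union bound.


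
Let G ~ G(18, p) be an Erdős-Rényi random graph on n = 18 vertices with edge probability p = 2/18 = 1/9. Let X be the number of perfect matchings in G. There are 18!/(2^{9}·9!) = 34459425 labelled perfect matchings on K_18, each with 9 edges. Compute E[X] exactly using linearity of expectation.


K_18 has 18!/(2^{9}·9!) = 34459425 labelled perfect matchings.
For each such perfect matching H, let X_H = 1 if all 9 edges of H are present in G. Then P[X_H = 1] = p^{9} = (1/9)^{9} = 1/387420489.
By linearity: E[X] = Σ_H E[X_H] = 34459425 · p^{9} = 34459425 · 1/387420489 = 425425/4782969.
Numerically: E[X] ≈ 0.088946.

E[X] = 34459425 · (1/9)^{9} = 425425/4782969 ≈ 0.088946.


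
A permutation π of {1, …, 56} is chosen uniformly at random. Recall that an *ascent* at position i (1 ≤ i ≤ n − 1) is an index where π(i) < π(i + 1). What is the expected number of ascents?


Write X = Σ X_I over i = 1, …, 55, with X_I the indicator of one ascent.
There are 55 indicators.
For each fixed i, the pair (π(i), π(i+1)) is a uniformly random ordered pair of distinct values from {1, …, 56}; by symmetry P[π(i) < π(i+1)] = 1/2.
By linearity: E[X] = 55 · (1/2) = (56 − 1) · (1/2) = 55/2 ≈ 27.500.

E[X] = 55/2 = 27.500.


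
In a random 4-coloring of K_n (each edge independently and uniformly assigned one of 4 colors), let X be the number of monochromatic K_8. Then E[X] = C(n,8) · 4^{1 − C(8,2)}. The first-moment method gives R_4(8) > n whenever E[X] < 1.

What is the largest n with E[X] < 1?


We need C(n, 8) · 4^{1 − 28} < 1, i.e. C(n, 8) < 4^{28 − 1} = 18014398509481984.
Check values of n near the boundary:
  n = 407: C(407, 8) = 17424959239309050; 17424959239309050 < 18014398509481984? YES
  n = 408: C(408, 8) = 17773458424095231; 17773458424095231 < 18014398509481984? YES
  n = 409: C(409, 8) = 18128041135797879; 18128041135797879 < 18014398509481984? NO
  n = 410: C(410, 8) = 18488798173326195; 18488798173326195 < 18014398509481984? NO
  n = 411: C(411, 8) = 18855821462126715; 18855821462126715 < 18014398509481984? NO
The largest n with C(n, 8) < 18014398509481984 is n = 408 (where E[X] = 17773458424095231/18014398509481984 ≈ 0.9866251). Hence R_4(8) > 408, i.e. R_4(8) ≥ 409.

Largest n = 408; hence R_4(8) > 408.


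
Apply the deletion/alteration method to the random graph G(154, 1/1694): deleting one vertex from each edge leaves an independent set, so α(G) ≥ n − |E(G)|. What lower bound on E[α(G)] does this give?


E[|E(G)|] = C(154, 2)·p = 11781 · (1/1694) = 153/22.
E[α(G)] ≥ n − E[|E(G)|] = 154 − 153/22 = 3235/22.
Numerically: ≈ 147.045455.
(This is only a lower bound; the true E[α(G)] may be larger.)

E[α(G)] ≥ 3235/22 ≈ 147.045455.


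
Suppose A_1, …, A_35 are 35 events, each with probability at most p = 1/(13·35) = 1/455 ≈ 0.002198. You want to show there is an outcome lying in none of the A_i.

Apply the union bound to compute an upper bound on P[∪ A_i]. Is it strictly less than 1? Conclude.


Union bound: P[∪_{i=1}^{35} A_i] ≤ Σ_i P[A_i] ≤ 35·p = 35·(1/455) = 1/13.
Numerically: 1/13 ≈ 0.076923.
Is 1/13 < 1? YES.
Since P[∪ A_i] ≤ 1/13 < 1, the complement has P[∩ A_i^c] ≥ 1 − 1/13 = 12/13 > 0, so some outcome avoids every A_i.

35·p = 1/13 ≈ 0.076923; existence CERTIFIED by the union bound.


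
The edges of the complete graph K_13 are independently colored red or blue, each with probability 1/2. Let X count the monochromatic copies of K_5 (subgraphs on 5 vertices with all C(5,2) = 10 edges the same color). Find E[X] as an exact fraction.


Let X = Σ_S X_S over the C(13, 5) = 1287 subsets S of size 5, where X_S = 1 if the K_5 on S is monochromatic.
For a fixed S, the K_5 on S has C(5, 2) = 10 edges. P[all 10 edges red] = (1/2)^10, and likewise for blue, so P[monochromatic] = 2·(1/2)^10 = 2^{1 − 10} = 1/512.
Summing: E[X] = C(13, 5) · 2^{1 − 10} = 1287 · 1/512 = 1287/512.
Numerically: E[X] ≈ 2.5137.

E[X] = C(13,5)·2^(1−C(5,2)) = 1287/512 ≈ 2.5137.


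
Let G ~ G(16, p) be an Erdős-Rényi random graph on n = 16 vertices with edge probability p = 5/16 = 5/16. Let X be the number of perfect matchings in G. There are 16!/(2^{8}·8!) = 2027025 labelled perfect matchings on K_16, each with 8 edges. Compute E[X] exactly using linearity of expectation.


K_16 has 16!/(2^{8}·8!) = 2027025 labelled perfect matchings.
For each such perfect matching H, let X_H = 1 if all 8 edges of H are present in G. Then P[X_H = 1] = p^{8} = (5/16)^{8} = 390625/4294967296.
Summing the indicators: E[X] = Σ_H E[X_H] = 2027025 · p^{8} = 2027025 · 390625/4294967296 = 791806640625/4294967296.
Numerically: E[X] ≈ 184.4.

E[X] = 2027025 · (5/16)^{8} = 791806640625/4294967296 ≈ 184.4.


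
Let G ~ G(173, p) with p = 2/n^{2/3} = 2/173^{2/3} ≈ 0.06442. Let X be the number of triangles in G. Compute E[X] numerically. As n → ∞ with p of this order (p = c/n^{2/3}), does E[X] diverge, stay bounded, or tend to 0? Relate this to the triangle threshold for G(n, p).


Number of potential triangles: C(173, 3) = 848046.
Each occurs with probability p³ ≈ (0.06442)³ ≈ 2.672993e-04.
By linearity: E[X] = C(173, 3)·p³ ≈ 848046 · 2.672993e-04 ≈ 226.6821.
Since α = 2/3 < 1, p = c/n^{2/3} ≫ 1/n is above the triangle threshold p ~ 1/n. Asymptotically E[X] ~ (c³/6)·n^{3(1−α)} = (2³/6)·n^{1} → ∞; triangles are abundant w.h.p.

E[X] ≈ 226.6821; in regime p = Θ(1/n^{2/3}) E[X] diverges (above the triangle threshold p ~ 1/n).


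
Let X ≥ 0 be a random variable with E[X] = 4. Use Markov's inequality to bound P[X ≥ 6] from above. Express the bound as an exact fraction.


μ = E[X] = 4, a = 6.
Markov: P[X ≥ 6] ≤ μ/a = (4)/6 = 2/3.
Numerically: ≈ 0.66667.
(Since a = 6 > μ = 4.00000, the bound 2/3 is < 1 and informative.)

P[X ≥ 6] ≤ 2/3 ≈ 0.66667.


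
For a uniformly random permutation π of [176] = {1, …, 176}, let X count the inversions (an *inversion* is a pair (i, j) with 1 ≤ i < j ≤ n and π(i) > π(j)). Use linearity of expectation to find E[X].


Write X = Σ X_I over the C(176, 2) = 15400 pairs i < j, with X_I the indicator of one inversion.
There are 15400 indicators.
For each fixed pair i < j, the values π(i) and π(j) are two distinct elements of {1, …, 176} in uniformly random order; by symmetry P[π(i) > π(j)] = 1/2.
By linearity: E[X] = 15400 · (1/2) = C(176, 2) · (1/2) = 15400/2 = 7700 ≈ 7700.0000.

E[X] = 7700 = 7700.0000.


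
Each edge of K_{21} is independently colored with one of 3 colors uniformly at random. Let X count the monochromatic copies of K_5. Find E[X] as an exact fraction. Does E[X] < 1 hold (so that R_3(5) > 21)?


E[X] = C(21, 5) · 3^{1 − 10} = 20349 · 3^{−9} = 20349/19683.
As a reduced fraction: E[X] = 2261/2187 ≈ 1.03384.
Is E[X] < 1? NO.
Since E[X] ≥ 1, the first-moment bound is inconclusive at n = 21; it does NOT by itself certify R_3(5) > 21.

E[X] = 2261/2187 ≈ 1.03384; E[X] ≥ 1; first-moment method inconclusive here.


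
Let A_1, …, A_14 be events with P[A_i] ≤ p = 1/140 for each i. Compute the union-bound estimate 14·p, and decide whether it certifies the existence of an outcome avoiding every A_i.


Union bound: P[∪_{i=1}^{14} A_i] ≤ Σ_i P[A_i] ≤ 14·p = 14·(1/140) = 1/10.
Numerically: 1/10 ≈ 0.10000.
Is 1/10 < 1? YES.
Since P[∪ A_i] ≤ 1/10 < 1, the complement has P[∩ A_i^c] ≥ 1 − 1/10 = 9/10 > 0, so some outcome avoids every A_i.

14·p = 1/10 ≈ 0.10000; existence CERTIFIED by the union bound.


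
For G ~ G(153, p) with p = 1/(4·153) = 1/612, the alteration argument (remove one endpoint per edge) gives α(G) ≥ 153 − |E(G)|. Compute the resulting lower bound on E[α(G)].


E[|E(G)|] = C(153, 2)·p = 11628 · (1/612) = 19.
E[α(G)] ≥ n − E[|E(G)|] = 153 − 19 = 134.
Numerically: ≈ 134.000.
(This is only a lower bound; the true E[α(G)] may be larger.)

E[α(G)] ≥ 134 ≈ 134.000.


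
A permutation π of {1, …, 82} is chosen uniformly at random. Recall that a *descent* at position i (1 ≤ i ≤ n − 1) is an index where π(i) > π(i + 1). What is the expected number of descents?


Write X = Σ X_I over i = 1, …, 81, with X_I the indicator of one descent.
There are 81 indicators.
For each fixed i, the pair (π(i), π(i+1)) is a uniformly random ordered pair of distinct values from {1, …, 82}; by symmetry P[π(i) > π(i+1)] = 1/2.
By linearity: E[X] = 81 · (1/2) = (82 − 1) · (1/2) = 81/2 ≈ 40.5000.

E[X] = 81/2 = 40.5000.


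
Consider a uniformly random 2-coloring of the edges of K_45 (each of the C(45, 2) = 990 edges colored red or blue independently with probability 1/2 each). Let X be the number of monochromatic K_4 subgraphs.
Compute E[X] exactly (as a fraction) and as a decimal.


Let X = Σ_S X_S over the C(45, 4) = 148995 subsets S of size 4, where X_S = 1 if the K_4 on S is monochromatic.
For a fixed S, the K_4 on S has C(4, 2) = 6 edges. P[all 6 edges red] = (1/2)^6, and likewise for blue, so P[monochromatic] = 2·(1/2)^6 = 2^{1 − 6} = 1/32.
Summing: E[X] = C(45, 4) · 2^{1 − 6} = 148995 · 1/32 = 148995/32.
Numerically: E[X] ≈ 4656.094.

E[X] = C(45,4)·2^(1−C(4,2)) = 148995/32 ≈ 4656.094.


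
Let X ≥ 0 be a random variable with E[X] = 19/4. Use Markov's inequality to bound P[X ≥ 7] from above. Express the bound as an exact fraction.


μ = E[X] = 19/4, a = 7.
Markov: P[X ≥ 7] ≤ μ/a = (19/4)/7 = 19/28.
Numerically: ≈ 0.67857.
(Since a = 7 > μ = 4.75000, the bound 19/28 is < 1 and informative.)

P[X ≥ 7] ≤ 19/28 ≈ 0.67857.


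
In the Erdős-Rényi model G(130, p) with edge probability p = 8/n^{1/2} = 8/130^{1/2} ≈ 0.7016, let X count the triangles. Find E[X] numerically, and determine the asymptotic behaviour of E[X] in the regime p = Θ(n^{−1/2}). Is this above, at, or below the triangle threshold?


Number of potential triangles: C(130, 3) = 357760.
Each occurs with probability p³ ≈ (0.7016)³ ≈ 3.454259e-01.
By linearity: E[X] = C(130, 3)·p³ ≈ 357760 · 3.454259e-01 ≈ 123579.5799.
Since α = 1/2 < 1, p = c/n^{1/2} ≫ 1/n is above the triangle threshold p ~ 1/n. Asymptotically E[X] ~ (c³/6)·n^{3(1−α)} = (8³/6)·n^{1.5} → ∞; triangles are abundant w.h.p.

E[X] ≈ 123579.5799; in regime p = Θ(1/n^{1/2}) E[X] diverges (above the triangle threshold p ~ 1/n).


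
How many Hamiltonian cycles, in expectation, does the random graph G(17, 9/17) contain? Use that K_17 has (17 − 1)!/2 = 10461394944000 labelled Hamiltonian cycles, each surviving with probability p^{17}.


K_17 has (17 − 1)!/2 = 10461394944000 labelled Hamiltonian cycles.
For each such Hamiltonian cycle H, let X_H = 1 if all 17 edges of H are present in G. Then P[X_H = 1] = p^{17} = (9/17)^{17} = 16677181699666569/827240261886336764177.
By linearity of expectation: E[X] = Σ_H E[X_H] = 10461394944000 · p^{17} = 10461394944000 · 16677181699666569/827240261886336764177 = 174466584313061171422427136000/827240261886336764177.
Numerically: E[X] ≈ 2.109e+08.

E[X] = 10461394944000 · (9/17)^{17} = 174466584313061171422427136000/827240261886336764177 ≈ 2.109e+08.


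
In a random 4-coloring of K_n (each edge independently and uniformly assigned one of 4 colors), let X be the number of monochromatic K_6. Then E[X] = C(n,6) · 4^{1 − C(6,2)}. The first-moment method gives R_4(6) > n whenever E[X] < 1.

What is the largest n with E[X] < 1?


We need C(n, 6) · 4^{1 − 15} < 1, i.e. C(n, 6) < 4^{15 − 1} = 268435456.
Check values of n near the boundary:
  n = 77: C(77, 6) = 237093780; 237093780 < 268435456? YES
  n = 78: C(78, 6) = 256851595; 256851595 < 268435456? YES
  n = 79: C(79, 6) = 277962685; 277962685 < 268435456? NO
The largest n with C(n, 6) < 268435456 is n = 78 (where E[X] = 256851595/268435456 ≈ 0.95685). Hence R_4(6) > 78, i.e. R_4(6) ≥ 79.

Largest n = 78; hence R_4(6) > 78.


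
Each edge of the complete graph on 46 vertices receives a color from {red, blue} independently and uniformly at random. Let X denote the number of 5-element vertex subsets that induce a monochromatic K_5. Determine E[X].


Let X = Σ_S X_S over the C(46, 5) = 1370754 subsets S of size 5, where X_S = 1 if the K_5 on S is monochromatic.
For a fixed S, the K_5 on S has C(5, 2) = 10 edges. P[all 10 edges red] = (1/2)^10, and likewise for blue, so P[monochromatic] = 2·(1/2)^10 = 2^{1 − 10} = 1/512.
Summing: E[X] = C(46, 5) · 2^{1 − 10} = 1370754 · 1/512 = 685377/256.
Numerically: E[X] ≈ 2677.25391.

E[X] = C(46,5)·2^(1−C(5,2)) = 685377/256 ≈ 2677.25391.


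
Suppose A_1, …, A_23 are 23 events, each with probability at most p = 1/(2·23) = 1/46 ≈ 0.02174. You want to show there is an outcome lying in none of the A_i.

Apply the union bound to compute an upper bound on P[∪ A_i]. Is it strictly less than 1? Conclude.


Union bound: P[∪_{i=1}^{23} A_i] ≤ Σ_i P[A_i] ≤ 23·p = 23·(1/46) = 1/2.
Numerically: 1/2 ≈ 0.50000.
Is 1/2 < 1? YES.
Since P[∪ A_i] ≤ 1/2 < 1, the complement has P[∩ A_i^c] ≥ 1 − 1/2 = 1/2 > 0, so some outcome avoids every A_i.

23·p = 1/2 ≈ 0.50000; existence CERTIFIED by the union bound.


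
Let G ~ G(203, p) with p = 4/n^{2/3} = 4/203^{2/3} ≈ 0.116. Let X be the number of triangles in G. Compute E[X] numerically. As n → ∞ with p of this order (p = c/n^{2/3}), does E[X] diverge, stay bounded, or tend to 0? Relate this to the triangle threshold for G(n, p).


Number of potential triangles: C(203, 3) = 1373701.
Each occurs with probability p³ ≈ (0.116)³ ≈ 1.55306e-03.
By linearity: E[X] = C(203, 3)·p³ ≈ 1373701 · 1.55306e-03 ≈ 2133.438.
Since α = 2/3 < 1, p = c/n^{2/3} ≫ 1/n is above the triangle threshold p ~ 1/n. Asymptotically E[X] ~ (c³/6)·n^{3(1−α)} = (4³/6)·n^{1} → ∞; triangles are abundant w.h.p.

E[X] ≈ 2133.438; in regime p = Θ(1/n^{2/3}) E[X] diverges (above the triangle threshold p ~ 1/n).


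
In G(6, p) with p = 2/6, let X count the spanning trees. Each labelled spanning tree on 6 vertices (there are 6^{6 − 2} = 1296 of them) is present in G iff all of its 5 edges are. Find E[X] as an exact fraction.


K_6 has 6^{6 − 2} = 1296 labelled spanning trees.
For each such spanning tree H, let X_H = 1 if all 5 edges of H are present in G. Then P[X_H = 1] = p^{5} = (1/3)^{5} = 1/243.
By linearity: E[X] = Σ_H E[X_H] = 1296 · p^{5} = 1296 · 1/243 = 16/3.
Numerically: E[X] ≈ 5.33333.

E[X] = 1296 · (1/3)^{5} = 16/3 ≈ 5.33333.


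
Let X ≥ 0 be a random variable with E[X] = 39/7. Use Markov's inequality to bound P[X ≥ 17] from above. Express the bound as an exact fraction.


μ = E[X] = 39/7, a = 17.
Markov: P[X ≥ 17] ≤ μ/a = (39/7)/17 = 39/119.
Numerically: ≈ 0.32773.
(Since a = 17 > μ = 5.57143, the bound 39/119 is < 1 and informative.)

P[X ≥ 17] ≤ 39/119 ≈ 0.32773.


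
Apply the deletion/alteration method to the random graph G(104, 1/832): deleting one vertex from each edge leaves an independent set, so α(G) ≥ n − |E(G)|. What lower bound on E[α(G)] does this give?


E[|E(G)|] = C(104, 2)·p = 5356 · (1/832) = 103/16.
E[α(G)] ≥ n − E[|E(G)|] = 104 − 103/16 = 1561/16.
Numerically: ≈ 97.56250.
(This is only a lower bound; the true E[α(G)] may be larger.)

E[α(G)] ≥ 1561/16 ≈ 97.56250.


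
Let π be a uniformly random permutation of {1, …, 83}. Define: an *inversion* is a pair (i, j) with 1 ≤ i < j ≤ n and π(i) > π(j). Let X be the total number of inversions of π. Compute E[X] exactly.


Write X = Σ X_I over the C(83, 2) = 3403 pairs i < j, with X_I the indicator of one inversion.
There are 3403 indicators.
For each fixed pair i < j, the values π(i) and π(j) are two distinct elements of {1, …, 83} in uniformly random order; by symmetry P[π(i) > π(j)] = 1/2.
By linearity: E[X] = 3403 · (1/2) = C(83, 2) · (1/2) = 3403/2 = 3403/2 ≈ 1701.5000.

E[X] = 3403/2 = 1701.5000.


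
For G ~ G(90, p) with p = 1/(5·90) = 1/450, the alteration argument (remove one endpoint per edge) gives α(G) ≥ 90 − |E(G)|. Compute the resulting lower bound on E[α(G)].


E[|E(G)|] = C(90, 2)·p = 4005 · (1/450) = 89/10.
E[α(G)] ≥ n − E[|E(G)|] = 90 − 89/10 = 811/10.
Numerically: ≈ 81.1000.
(This is only a lower bound; the true E[α(G)] may be larger.)

E[α(G)] ≥ 811/10 ≈ 81.1000.


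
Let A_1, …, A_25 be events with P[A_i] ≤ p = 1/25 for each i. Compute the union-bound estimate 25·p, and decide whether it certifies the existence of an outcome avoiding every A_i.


Union bound: P[∪_{i=1}^{25} A_i] ≤ Σ_i P[A_i] ≤ 25·p = 25·(1/25) = 1.
Numerically: 1 ≈ 1.00000.
Is 1 < 1? NO.
Since the bound 1 is ≥ 1, the union bound is uninformative here; it does NOT by itself certify existence.

25·p = 1 ≈ 1.00000; existence NOT certified by the union bound.


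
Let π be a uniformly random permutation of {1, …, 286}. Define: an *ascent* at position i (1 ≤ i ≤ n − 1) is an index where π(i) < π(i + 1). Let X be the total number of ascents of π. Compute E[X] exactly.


Write X = Σ X_I over i = 1, …, 285, with X_I the indicator of one ascent.
There are 285 indicators.
For each fixed i, the pair (π(i), π(i+1)) is a uniformly random ordered pair of distinct values from {1, …, 286}; by symmetry P[π(i) < π(i+1)] = 1/2.
By linearity: E[X] = 285 · (1/2) = (286 − 1) · (1/2) = 285/2 ≈ 142.50000.

E[X] = 285/2 = 142.50000.


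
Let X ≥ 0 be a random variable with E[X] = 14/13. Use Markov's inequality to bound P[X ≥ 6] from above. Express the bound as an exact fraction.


μ = E[X] = 14/13, a = 6.
Markov: P[X ≥ 6] ≤ μ/a = (14/13)/6 = 7/39.
Numerically: ≈ 0.17949.
(Since a = 6 > μ = 1.07692, the bound 7/39 is < 1 and informative.)

P[X ≥ 6] ≤ 7/39 ≈ 0.17949.


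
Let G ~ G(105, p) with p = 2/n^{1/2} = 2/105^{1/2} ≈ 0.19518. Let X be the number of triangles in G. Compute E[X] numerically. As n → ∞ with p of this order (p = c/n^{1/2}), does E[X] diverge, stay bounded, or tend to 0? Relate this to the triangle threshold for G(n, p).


Number of potential triangles: C(105, 3) = 187460.
Each occurs with probability p³ ≈ (0.19518)³ ≈ 7.43542913e-03.
By linearity: E[X] = C(105, 3)·p³ ≈ 187460 · 7.43542913e-03 ≈ 1393.845544.
Since α = 1/2 < 1, p = c/n^{1/2} ≫ 1/n is above the triangle threshold p ~ 1/n. Asymptotically E[X] ~ (c³/6)·n^{3(1−α)} = (2³/6)·n^{1.5} → ∞; triangles are abundant w.h.p.

E[X] ≈ 1393.845544; in regime p = Θ(1/n^{1/2}) E[X] diverges (above the triangle threshold p ~ 1/n).


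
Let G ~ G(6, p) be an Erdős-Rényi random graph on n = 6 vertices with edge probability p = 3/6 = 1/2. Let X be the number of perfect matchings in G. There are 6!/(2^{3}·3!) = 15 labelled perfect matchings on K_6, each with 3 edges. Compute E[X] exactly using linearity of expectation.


K_6 has 6!/(2^{3}·3!) = 15 labelled perfect matchings.
For each such perfect matching H, let X_H = 1 if all 3 edges of H are present in G. Then P[X_H = 1] = p^{3} = (1/2)^{3} = 1/8.
Summing the indicators: E[X] = Σ_H E[X_H] = 15 · p^{3} = 15 · 1/8 = 15/8.
Numerically: E[X] ≈ 1.875.

E[X] = 15 · (1/2)^{3} = 15/8 ≈ 1.875.


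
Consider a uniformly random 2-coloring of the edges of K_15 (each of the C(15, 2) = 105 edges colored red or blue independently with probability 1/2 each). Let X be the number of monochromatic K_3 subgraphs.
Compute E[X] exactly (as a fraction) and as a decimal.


Let X = Σ_S X_S over the C(15, 3) = 455 subsets S of size 3, where X_S = 1 if the K_3 on S is monochromatic.
For a fixed S, the K_3 on S has C(3, 2) = 3 edges. P[all 3 edges red] = (1/2)^3, and likewise for blue, so P[monochromatic] = 2·(1/2)^3 = 2^{1 − 3} = 1/4.
By linearity of expectation: E[X] = C(15, 3) · 2^{1 − 3} = 455 · 1/4 = 455/4.
Numerically: E[X] ≈ 113.750.

E[X] = C(15,3)·2^(1−C(3,2)) = 455/4 ≈ 113.750.


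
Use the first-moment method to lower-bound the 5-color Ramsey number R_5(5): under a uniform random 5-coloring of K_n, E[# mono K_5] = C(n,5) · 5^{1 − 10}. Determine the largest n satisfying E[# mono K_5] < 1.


We need C(n, 5) · 5^{1 − 10} < 1, i.e. C(n, 5) < 5^{10 − 1} = 1953125.
Check values of n near the boundary:
  n = 48: C(48, 5) = 1712304; 1712304 < 1953125? YES
  n = 49: C(49, 5) = 1906884; 1906884 < 1953125? YES
  n = 50: C(50, 5) = 2118760; 2118760 < 1953125? NO
The largest n with C(n, 5) < 1953125 is n = 49 (where E[X] = 1906884/1953125 ≈ 0.976). Hence R_5(5) > 49, i.e. R_5(5) ≥ 50.

Largest n = 49; hence R_5(5) > 49.


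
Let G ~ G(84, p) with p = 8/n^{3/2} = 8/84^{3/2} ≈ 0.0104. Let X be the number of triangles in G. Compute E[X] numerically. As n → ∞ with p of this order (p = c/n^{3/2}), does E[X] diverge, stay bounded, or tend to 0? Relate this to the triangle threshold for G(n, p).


Number of potential triangles: C(84, 3) = 95284.
Each occurs with probability p³ ≈ (0.0104)³ ≈ 1.12205e-06.
By linearity: E[X] = C(84, 3)·p³ ≈ 95284 · 1.12205e-06 ≈ 0.107.
Since α = 3/2 > 1, p = c/n^{3/2} = o(1/n) is below the triangle threshold p ~ 1/n. Asymptotically E[X] ~ (c³/6)·n^{3(1−α)} = (8³/6)·n^{-1.5} → 0, so by Markov's inequality G has no triangles w.h.p.

E[X] ≈ 0.107; in regime p = Θ(1/n^{3/2}) E[X] tends to 0 (below the triangle threshold p ~ 1/n).


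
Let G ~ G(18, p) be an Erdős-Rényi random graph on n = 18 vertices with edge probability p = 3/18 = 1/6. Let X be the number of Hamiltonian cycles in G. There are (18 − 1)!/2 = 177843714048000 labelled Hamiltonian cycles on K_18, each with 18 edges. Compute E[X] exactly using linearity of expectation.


K_18 has (18 − 1)!/2 = 177843714048000 labelled Hamiltonian cycles.
For each such Hamiltonian cycle H, let X_H = 1 if all 18 edges of H are present in G. Then P[X_H = 1] = p^{18} = (1/6)^{18} = 1/101559956668416.
By linearity of expectation: E[X] = Σ_H E[X_H] = 177843714048000 · p^{18} = 177843714048000 · 1/101559956668416 = 14889875/8503056.
Numerically: E[X] ≈ 1.7511.

E[X] = 177843714048000 · (1/6)^{18} = 14889875/8503056 ≈ 1.7511.


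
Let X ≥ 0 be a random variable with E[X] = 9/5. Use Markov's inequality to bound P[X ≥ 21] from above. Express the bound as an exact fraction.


μ = E[X] = 9/5, a = 21.
Markov: P[X ≥ 21] ≤ μ/a = (9/5)/21 = 3/35.
Numerically: ≈ 0.086.
(Since a = 21 > μ = 1.800, the bound 3/35 is < 1 and informative.)

P[X ≥ 21] ≤ 3/35 ≈ 0.086.


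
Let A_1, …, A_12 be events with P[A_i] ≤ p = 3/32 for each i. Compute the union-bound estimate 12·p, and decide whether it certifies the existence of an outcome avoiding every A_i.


Union bound: P[∪_{i=1}^{12} A_i] ≤ Σ_i P[A_i] ≤ 12·p = 12·(3/32) = 9/8.
Numerically: 9/8 ≈ 1.1250000.
Is 9/8 < 1? NO.
Since the bound 9/8 is ≥ 1, the union bound is uninformative here; it does NOT by itself certify existence.

12·p = 9/8 ≈ 1.1250000; existence NOT certified by the union bound.


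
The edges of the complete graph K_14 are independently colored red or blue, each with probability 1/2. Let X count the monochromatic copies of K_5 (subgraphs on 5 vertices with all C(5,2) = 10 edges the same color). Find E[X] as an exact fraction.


Let X = Σ_S X_S over the C(14, 5) = 2002 subsets S of size 5, where X_S = 1 if the K_5 on S is monochromatic.
For a fixed S, the K_5 on S has C(5, 2) = 10 edges. P[all 10 edges red] = (1/2)^10, and likewise for blue, so P[monochromatic] = 2·(1/2)^10 = 2^{1 − 10} = 1/512.
Summing: E[X] = C(14, 5) · 2^{1 − 10} = 2002 · 1/512 = 1001/256.
Numerically: E[X] ≈ 3.91016.

E[X] = C(14,5)·2^(1−C(5,2)) = 1001/256 ≈ 3.91016.


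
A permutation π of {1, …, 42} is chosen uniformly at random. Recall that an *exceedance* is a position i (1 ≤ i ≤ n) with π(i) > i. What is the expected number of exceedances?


Write X = Σ_{i=1}^{42} X_i, where X_i = 1_{π(i) > i}.
For each fixed i, π(i) is uniform over {1, …, 42} (marginal of a uniform permutation), so P[π(i) > i] = (n − i)/n. Summing: Σ_{i=1}^{42} (n − i)/n = (0 + 1 + … + 41)/42 = 42(42 − 1)/(2·42) = (42 − 1)/2.
Hence E[X] = Σ_{i=1}^{42} (42 − i)/42 = 41/2 ≈ 20.500.

E[X] = 41/2 = 20.500.


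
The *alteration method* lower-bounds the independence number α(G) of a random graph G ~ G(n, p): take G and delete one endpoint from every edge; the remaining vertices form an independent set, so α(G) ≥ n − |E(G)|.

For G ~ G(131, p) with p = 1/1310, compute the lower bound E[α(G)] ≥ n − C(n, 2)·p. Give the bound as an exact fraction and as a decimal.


E[|E(G)|] = C(131, 2)·p = 8515 · (1/1310) = 13/2.
E[α(G)] ≥ n − E[|E(G)|] = 131 − 13/2 = 249/2.
Numerically: ≈ 124.500000.
(This is only a lower bound; the true E[α(G)] may be larger.)

E[α(G)] ≥ 249/2 ≈ 124.500000.


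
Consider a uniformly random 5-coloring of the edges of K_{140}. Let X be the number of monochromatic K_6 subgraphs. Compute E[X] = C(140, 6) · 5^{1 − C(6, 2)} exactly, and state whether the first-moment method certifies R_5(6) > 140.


E[X] = C(140, 6) · 5^{1 − 15} = 9381724380 · 5^{−14} = 9381724380/6103515625.
As a reduced fraction: E[X] = 1876344876/1220703125 ≈ 1.5371.
Is E[X] < 1? NO.
Since E[X] ≥ 1, the first-moment bound is inconclusive at n = 140; it does NOT by itself certify R_5(6) > 140.

E[X] = 1876344876/1220703125 ≈ 1.5371; E[X] ≥ 1; first-moment method inconclusive here.


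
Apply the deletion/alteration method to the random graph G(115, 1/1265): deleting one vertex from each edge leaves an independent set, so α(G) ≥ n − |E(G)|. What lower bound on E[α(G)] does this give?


E[|E(G)|] = C(115, 2)·p = 6555 · (1/1265) = 57/11.
E[α(G)] ≥ n − E[|E(G)|] = 115 − 57/11 = 1208/11.
Numerically: ≈ 109.818182.
(This is only a lower bound; the true E[α(G)] may be larger.)

E[α(G)] ≥ 1208/11 ≈ 109.818182.


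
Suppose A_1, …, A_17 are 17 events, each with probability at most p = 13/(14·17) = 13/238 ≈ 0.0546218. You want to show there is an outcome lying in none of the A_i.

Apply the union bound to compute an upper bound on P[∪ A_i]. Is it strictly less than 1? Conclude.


Union bound: P[∪_{i=1}^{17} A_i] ≤ Σ_i P[A_i] ≤ 17·p = 17·(13/238) = 13/14.
Numerically: 13/14 ≈ 0.9285714.
Is 13/14 < 1? YES.
Since P[∪ A_i] ≤ 13/14 < 1, the complement has P[∩ A_i^c] ≥ 1 − 13/14 = 1/14 > 0, so some outcome avoids every A_i.

17·p = 13/14 ≈ 0.9285714; existence CERTIFIED by the union bound.


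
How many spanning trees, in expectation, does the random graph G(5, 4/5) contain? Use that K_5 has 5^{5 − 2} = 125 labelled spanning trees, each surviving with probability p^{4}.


K_5 has 5^{5 − 2} = 125 labelled spanning trees.
For each such spanning tree H, let X_H = 1 if all 4 edges of H are present in G. Then P[X_H = 1] = p^{4} = (4/5)^{4} = 256/625.
Summing the indicators: E[X] = Σ_H E[X_H] = 125 · p^{4} = 125 · 256/625 = 256/5.
Numerically: E[X] ≈ 51.2.

E[X] = 125 · (4/5)^{4} = 256/5 ≈ 51.2.


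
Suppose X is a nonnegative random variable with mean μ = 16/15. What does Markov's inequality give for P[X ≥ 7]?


μ = E[X] = 16/15, a = 7.
Markov: P[X ≥ 7] ≤ μ/a = (16/15)/7 = 16/105.
Numerically: ≈ 0.152.
(Since a = 7 > μ = 1.067, the bound 16/105 is < 1 and informative.)

P[X ≥ 7] ≤ 16/105 ≈ 0.152.


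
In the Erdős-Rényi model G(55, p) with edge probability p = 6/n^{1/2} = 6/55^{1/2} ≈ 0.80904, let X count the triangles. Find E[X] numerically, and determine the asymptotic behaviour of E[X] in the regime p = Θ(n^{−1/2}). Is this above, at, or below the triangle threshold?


Number of potential triangles: C(55, 3) = 26235.
Each occurs with probability p³ ≈ (0.80904)³ ≈ 5.2955335e-01.
By linearity: E[X] = C(55, 3)·p³ ≈ 26235 · 5.2955335e-01 ≈ 13892.83205.
Since α = 1/2 < 1, p = c/n^{1/2} ≫ 1/n is above the triangle threshold p ~ 1/n. Asymptotically E[X] ~ (c³/6)·n^{3(1−α)} = (6³/6)·n^{1.5} → ∞; triangles are abundant w.h.p.

E[X] ≈ 13892.83205; in regime p = Θ(1/n^{1/2}) E[X] diverges (above the triangle threshold p ~ 1/n).


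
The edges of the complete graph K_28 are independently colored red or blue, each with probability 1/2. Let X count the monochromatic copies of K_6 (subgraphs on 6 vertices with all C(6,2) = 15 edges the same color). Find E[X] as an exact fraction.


Let X = Σ_S X_S over the C(28, 6) = 376740 subsets S of size 6, where X_S = 1 if the K_6 on S is monochromatic.
For a fixed S, the K_6 on S has C(6, 2) = 15 edges. P[all 15 edges red] = (1/2)^15, and likewise for blue, so P[monochromatic] = 2·(1/2)^15 = 2^{1 − 15} = 1/16384.
By linearity of expectation: E[X] = C(28, 6) · 2^{1 − 15} = 376740 · 1/16384 = 94185/4096.
Numerically: E[X] ≈ 22.994.

E[X] = C(28,6)·2^(1−C(6,2)) = 94185/4096 ≈ 22.994.


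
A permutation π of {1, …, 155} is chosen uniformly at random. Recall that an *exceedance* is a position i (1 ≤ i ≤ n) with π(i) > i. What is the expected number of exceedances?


Write X = Σ_{i=1}^{155} X_i, where X_i = 1_{π(i) > i}.
For each fixed i, π(i) is uniform over {1, …, 155} (marginal of a uniform permutation), so P[π(i) > i] = (n − i)/n. Summing: Σ_{i=1}^{155} (n − i)/n = (0 + 1 + … + 154)/155 = 155(155 − 1)/(2·155) = (155 − 1)/2.
Hence E[X] = Σ_{i=1}^{155} (155 − i)/155 = 77 ≈ 77.00000.

E[X] = 77 = 77.00000.


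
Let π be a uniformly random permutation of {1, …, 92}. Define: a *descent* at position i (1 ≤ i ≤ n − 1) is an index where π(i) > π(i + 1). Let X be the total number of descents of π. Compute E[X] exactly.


Write X = Σ X_I over i = 1, …, 91, with X_I the indicator of one descent.
There are 91 indicators.
For each fixed i, the pair (π(i), π(i+1)) is a uniformly random ordered pair of distinct values from {1, …, 92}; by symmetry P[π(i) > π(i+1)] = 1/2.
By linearity: E[X] = 91 · (1/2) = (92 − 1) · (1/2) = 91/2 ≈ 45.50000.

E[X] = 91/2 = 45.50000.


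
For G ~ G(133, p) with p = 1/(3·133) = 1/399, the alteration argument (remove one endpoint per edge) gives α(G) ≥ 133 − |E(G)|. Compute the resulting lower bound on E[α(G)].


E[|E(G)|] = C(133, 2)·p = 8778 · (1/399) = 22.
E[α(G)] ≥ n − E[|E(G)|] = 133 − 22 = 111.
Numerically: ≈ 111.00000.
(This is only a lower bound; the true E[α(G)] may be larger.)

E[α(G)] ≥ 111 ≈ 111.00000.


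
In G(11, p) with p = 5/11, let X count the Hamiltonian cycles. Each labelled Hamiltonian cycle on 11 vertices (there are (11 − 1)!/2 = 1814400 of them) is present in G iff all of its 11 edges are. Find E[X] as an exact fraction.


K_11 has (11 − 1)!/2 = 1814400 labelled Hamiltonian cycles.
For each such Hamiltonian cycle H, let X_H = 1 if all 11 edges of H are present in G. Then P[X_H = 1] = p^{11} = (5/11)^{11} = 48828125/285311670611.
By linearity: E[X] = Σ_H E[X_H] = 1814400 · p^{11} = 1814400 · 48828125/285311670611 = 88593750000000/285311670611.
Numerically: E[X] ≈ 310.52.

E[X] = 1814400 · (5/11)^{11} = 88593750000000/285311670611 ≈ 310.52.


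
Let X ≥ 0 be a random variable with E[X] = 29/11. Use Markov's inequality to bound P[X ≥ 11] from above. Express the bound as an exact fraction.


μ = E[X] = 29/11, a = 11.
Markov: P[X ≥ 11] ≤ μ/a = (29/11)/11 = 29/121.
Numerically: ≈ 0.23967.
(Since a = 11 > μ = 2.63636, the bound 29/121 is < 1 and informative.)

P[X ≥ 11] ≤ 29/121 ≈ 0.23967.


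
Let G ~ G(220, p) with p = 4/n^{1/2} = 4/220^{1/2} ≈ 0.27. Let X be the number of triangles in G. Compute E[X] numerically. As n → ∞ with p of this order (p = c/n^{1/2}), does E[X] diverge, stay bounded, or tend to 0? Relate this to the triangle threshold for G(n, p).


Number of potential triangles: C(220, 3) = 1750540.
Each occurs with probability p³ ≈ (0.27)³ ≈ 1.96131e-02.
By linearity: E[X] = C(220, 3)·p³ ≈ 1750540 · 1.96131e-02 ≈ 34333.493.
Since α = 1/2 < 1, p = c/n^{1/2} ≫ 1/n is above the triangle threshold p ~ 1/n. Asymptotically E[X] ~ (c³/6)·n^{3(1−α)} = (4³/6)·n^{1.5} → ∞; triangles are abundant w.h.p.

E[X] ≈ 34333.493; in regime p = Θ(1/n^{1/2}) E[X] diverges (above the triangle threshold p ~ 1/n).
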